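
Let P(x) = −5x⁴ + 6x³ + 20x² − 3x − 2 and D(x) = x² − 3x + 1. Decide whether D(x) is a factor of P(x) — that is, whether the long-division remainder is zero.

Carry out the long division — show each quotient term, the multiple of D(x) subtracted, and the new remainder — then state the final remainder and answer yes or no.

Step 1: lead(−5x⁴ + 6x³ + 20x² − 3x − 2) ÷ lead(D) = −5x⁴ ÷ x² = −5x². Subtract (−5x²)·D = −5x⁴ + 15x³ − 5x². Remainder: −9x³ + 25x² − 3x − 2.
Step 2: lead(−9x³ + 25x² − 3x − 2) ÷ lead(D) = −9x³ ÷ x² = −9x. Subtract (−9x)·D = −9x³ + 27x² − 9x. Remainder: −2x² + 6x − 2.
Step 3: lead(−2x² + 6x − 2) ÷ lead(D) = −2x² ÷ x² = −2. Subtract (−2)·D = −2x² + 6x − 2. Remainder: 0.

R(x) = 0, so D(x) is a factor of P(x). yes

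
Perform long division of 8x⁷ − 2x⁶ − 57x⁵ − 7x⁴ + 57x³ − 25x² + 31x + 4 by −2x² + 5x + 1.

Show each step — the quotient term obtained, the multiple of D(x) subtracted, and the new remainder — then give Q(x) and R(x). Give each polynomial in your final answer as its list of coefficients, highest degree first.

Step 1: lead(8x⁷ − 2x⁶ − 57x⁵ − 7x⁴ + 57x³ − 25x² + 31x + 4) ÷ lead(D) = 8x⁷ ÷ −2x² = −4x⁵. Subtract (−4x⁵)·D = 8x⁷ − 20x⁶ − 4x⁵. Remainder: 18x⁶ − 53x⁵ − 7x⁴ + 57x³ − 25x² + 31x + 4.
Step 2: lead(18x⁶ − 53x⁵ − 7x⁴ + 57x³ − 25x² + 31x + 4) ÷ lead(D) = 18x⁶ ÷ −2x² = −9x⁴. Subtract (−9x⁴)·D = 18x⁶ − 45x⁵ − 9x⁴. Remainder: −8x⁵ + 2x⁴ + 57x³ − 25x² + 31x + 4.
Step 3: lead(−8x⁵ + 2x⁴ + 57x³ − 25x² + 31x + 4) ÷ lead(D) = −8x⁵ ÷ −2x² = 4x³. Subtract (4x³)·D = −8x⁵ + 20x⁴ + 4x³. Remainder: −18x⁴ + 53x³ − 25x² + 31x + 4.
Step 4: lead(−18x⁴ + 53x³ − 25x² + 31x + 4) ÷ lead(D) = −18x⁴ ÷ −2x² = 9x². Subtract (9x²)·D = −18x⁴ + 45x³ + 9x². Remainder: 8x³ − 34x² + 31x + 4.
Step 5: lead(8x³ − 34x² + 31x + 4) ÷ lead(D) = 8x³ ÷ −2x² = −4x. Subtract (−4x)·D = 8x³ − 20x² − 4x. Remainder: −14x² + 35x + 4.
Step 6: lead(−14x² + 35x + 4) ÷ lead(D) = −14x² ÷ −2x² = 7. Subtract (7)·D = −14x² + 35x + 7. Remainder: −3.

Q = [-4, -9, 4, 9, -4, 7]; R = [-3]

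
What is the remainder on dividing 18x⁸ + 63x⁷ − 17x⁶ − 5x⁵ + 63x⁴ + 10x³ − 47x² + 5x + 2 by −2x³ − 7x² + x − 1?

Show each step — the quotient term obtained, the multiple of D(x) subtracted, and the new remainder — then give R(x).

Step 1: lead(18x⁸ + 63x⁷ − 17x⁶ − 5x⁵ + 63x⁴ + 10x³ − 47x² + 5x + 2) ÷ lead(D) = 18x⁸ ÷ −2x³ = −9x⁵. Subtract (−9x⁵)·D = 18x⁸ + 63x⁷ − 9x⁶ + 9x⁵. Remainder: −8x⁶ − 14x⁵ + 63x⁴ + 10x³ − 47x² + 5x + 2.
Step 2: lead(−8x⁶ − 14x⁵ + 63x⁴ + 10x³ − 47x² + 5x + 2) ÷ lead(D) = −8x⁶ ÷ −2x³ = 4x³. Subtract (4x³)·D = −8x⁶ − 28x⁵ + 4x⁴ − 4x³. Remainder: 14x⁵ + 59x⁴ + 14x³ − 47x² + 5x + 2.
Step 3: lead(14x⁵ + 59x⁴ + 14x³ − 47x² + 5x + 2) ÷ lead(D) = 14x⁵ ÷ −2x³ = −7x². Subtract (−7x²)·D = 14x⁵ + 49x⁴ − 7x³ + 7x². Remainder: 10x⁴ + 21x³ − 54x² + 5x + 2.
Step 4: lead(10x⁴ + 21x³ − 54x² + 5x + 2) ÷ lead(D) = 10x⁴ ÷ −2x³ = −5x. Subtract (−5x)·D = 10x⁴ + 35x³ − 5x² + 5x. Remainder: −14x³ − 49x² + 2.
Step 5: lead(−14x³ − 49x² + 2) ÷ lead(D) = −14x³ ÷ −2x³ = 7. Subtract (7)·D = −14x³ − 49x² + 7x − 7. Remainder: −7x + 9.

R(x) = −7x + 9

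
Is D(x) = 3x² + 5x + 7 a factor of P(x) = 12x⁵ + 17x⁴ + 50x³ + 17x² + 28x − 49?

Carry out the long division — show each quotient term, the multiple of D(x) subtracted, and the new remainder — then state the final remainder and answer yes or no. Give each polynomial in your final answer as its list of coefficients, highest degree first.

Step 1: lead(12x⁵ + 17x⁴ + 50x³ + 17x² + 28x − 49) ÷ lead(D) = 12x⁵ ÷ 3x² = 4x³. Subtract (4x³)·D = 12x⁵ + 20x⁴ + 28x³. Remainder: −3x⁴ + 22x³ + 17x² + 28x − 49.
Step 2: lead(−3x⁴ + 22x³ + 17x² + 28x − 49) ÷ lead(D) = −3x⁴ ÷ 3x² = −x². Subtract (−x²)·D = −3x⁴ − 5x³ − 7x². Remainder: 27x³ + 24x² + 28x − 49.
Step 3: lead(27x³ + 24x² + 28x − 49) ÷ lead(D) = 27x³ ÷ 3x² = 9x. Subtract (9x)·D = 27x³ + 45x² + 63x. Remainder: −21x² − 35x − 49.
Step 4: lead(−21x² − 35x − 49) ÷ lead(D) = −21x² ÷ 3x² = −7. Subtract (−7)·D = −21x² − 35x − 49. Remainder: 0.

R = [0], so D(x) is a factor of P(x). yes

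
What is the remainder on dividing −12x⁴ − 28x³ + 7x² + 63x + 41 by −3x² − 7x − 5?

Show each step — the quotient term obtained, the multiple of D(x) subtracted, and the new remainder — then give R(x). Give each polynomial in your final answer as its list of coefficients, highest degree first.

R = [-4]

Step 1: lead(−12x⁴ − 28x³ + 7x² + 63x + 41) ÷ lead(D) = −12x⁴ ÷ −3x² = 4x². Subtract (4x²)·D = −12x⁴ − 28x³ − 20x². Remainder: 27x² + 63x + 41.
Step 2: lead(27x² + 63x + 41) ÷ lead(D) = 27x² ÷ −3x² = −9. Subtract (−9)·D = 27x² + 63x + 45. Remainder: −4.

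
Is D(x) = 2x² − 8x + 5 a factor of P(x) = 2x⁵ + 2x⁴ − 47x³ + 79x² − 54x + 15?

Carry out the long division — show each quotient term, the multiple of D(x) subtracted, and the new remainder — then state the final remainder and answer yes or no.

Step 1: lead(2x⁵ + 2x⁴ − 47x³ + 79x² − 54x + 15) ÷ lead(D) = 2x⁵ ÷ 2x² = x³. Subtract (x³)·D = 2x⁵ − 8x⁴ + 5x³. Remainder: 10x⁴ − 52x³ + 79x² − 54x + 15.
Step 2: lead(10x⁴ − 52x³ + 79x² − 54x + 15) ÷ lead(D) = 10x⁴ ÷ 2x² = 5x². Subtract (5x²)·D = 10x⁴ − 40x³ + 25x². Remainder: −12x³ + 54x² − 54x + 15.
Step 3: lead(−12x³ + 54x² − 54x + 15) ÷ lead(D) = −12x³ ÷ 2x² = −6x. Subtract (−6x)·D = −12x³ + 48x² − 30x. Remainder: 6x² − 24x + 15.
Step 4: lead(6x² − 24x + 15) ÷ lead(D) = 6x² ÷ 2x² = 3. Subtract (3)·D = 6x² − 24x + 15. Remainder: 0.

R(x) = 0, so D(x) is a factor of P(x). yes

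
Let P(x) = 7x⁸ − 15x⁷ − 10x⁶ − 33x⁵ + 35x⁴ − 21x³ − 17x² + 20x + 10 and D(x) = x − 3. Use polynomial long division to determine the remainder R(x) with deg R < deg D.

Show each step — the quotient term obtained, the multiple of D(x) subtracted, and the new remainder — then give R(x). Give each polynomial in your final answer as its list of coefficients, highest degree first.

Step 1: lead(7x⁸ − 15x⁷ − 10x⁶ − 33x⁵ + 35x⁴ − 21x³ − 17x² + 20x + 10) ÷ lead(D) = 7x⁸ ÷ x = 7x⁷. Subtract (7x⁷)·D = 7x⁸ − 21x⁷. Remainder: 6x⁷ − 10x⁶ − 33x⁵ + 35x⁴ − 21x³ − 17x² + 20x + 10.
Step 2: lead(6x⁷ − 10x⁶ − 33x⁵ + 35x⁴ − 21x³ − 17x² + 20x + 10) ÷ lead(D) = 6x⁷ ÷ x = 6x⁶. Subtract (6x⁶)·D = 6x⁷ − 18x⁶. Remainder: 8x⁶ − 33x⁵ + 35x⁴ − 21x³ − 17x² + 20x + 10.
Step 3: lead(8x⁶ − 33x⁵ + 35x⁴ − 21x³ − 17x² + 20x + 10) ÷ lead(D) = 8x⁶ ÷ x = 8x⁵. Subtract (8x⁵)·D = 8x⁶ − 24x⁵. Remainder: −9x⁵ + 35x⁴ − 21x³ − 17x² + 20x + 10.
Step 4: lead(−9x⁵ + 35x⁴ − 21x³ − 17x² + 20x + 10) ÷ lead(D) = −9x⁵ ÷ x = −9x⁴. Subtract (−9x⁴)·D = −9x⁵ + 27x⁴. Remainder: 8x⁴ − 21x³ − 17x² + 20x + 10.
Step 5: lead(8x⁴ − 21x³ − 17x² + 20x + 10) ÷ lead(D) = 8x⁴ ÷ x = 8x³. Subtract (8x³)·D = 8x⁴ − 24x³. Remainder: 3x³ − 17x² + 20x + 10.
Step 6: lead(3x³ − 17x² + 20x + 10) ÷ lead(D) = 3x³ ÷ x = 3x². Subtract (3x²)·D = 3x³ − 9x². Remainder: −8x² + 20x + 10.
Step 7: lead(−8x² + 20x + 10) ÷ lead(D) = −8x² ÷ x = −8x. Subtract (−8x)·D = −8x² + 24x. Remainder: −4x + 10.
Step 8: lead(−4x + 10) ÷ lead(D) = −4x ÷ x = −4. Subtract (−4)·D = −4x + 12. Remainder: −2.

R = [-2]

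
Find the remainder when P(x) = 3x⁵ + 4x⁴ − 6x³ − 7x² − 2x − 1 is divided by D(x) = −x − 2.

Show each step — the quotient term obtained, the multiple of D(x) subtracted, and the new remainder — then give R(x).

R(x) = −9

Step 1: lead(3x⁵ + 4x⁴ − 6x³ − 7x² − 2x − 1) ÷ lead(D) = 3x⁵ ÷ −x = −3x⁴. Subtract (−3x⁴)·D = 3x⁵ + 6x⁴. Remainder: −2x⁴ − 6x³ − 7x² − 2x − 1.
Step 2: lead(−2x⁴ − 6x³ − 7x² − 2x − 1) ÷ lead(D) = −2x⁴ ÷ −x = 2x³. Subtract (2x³)·D = −2x⁴ − 4x³. Remainder: −2x³ − 7x² − 2x − 1.
Step 3: lead(−2x³ − 7x² − 2x − 1) ÷ lead(D) = −2x³ ÷ −x = 2x². Subtract (2x²)·D = −2x³ − 4x². Remainder: −3x² − 2x − 1.
Step 4: lead(−3x² − 2x − 1) ÷ lead(D) = −3x² ÷ −x = 3x. Subtract (3x)·D = −3x² − 6x. Remainder: 4x − 1.
Step 5: lead(4x − 1) ÷ lead(D) = 4x ÷ −x = −4. Subtract (−4)·D = 4x + 8. Remainder: −9.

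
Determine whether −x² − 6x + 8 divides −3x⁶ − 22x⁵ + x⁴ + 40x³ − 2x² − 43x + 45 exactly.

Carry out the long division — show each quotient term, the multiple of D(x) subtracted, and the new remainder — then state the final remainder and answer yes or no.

Step 1: lead(−3x⁶ − 22x⁵ + x⁴ + 40x³ − 2x² − 43x + 45) ÷ lead(D) = −3x⁶ ÷ −x² = 3x⁴. Subtract (3x⁴)·D = −3x⁶ − 18x⁵ + 24x⁴. Remainder: −4x⁵ − 23x⁴ + 40x³ − 2x² − 43x + 45.
Step 2: lead(−4x⁵ − 23x⁴ + 40x³ − 2x² − 43x + 45) ÷ lead(D) = −4x⁵ ÷ −x² = 4x³. Subtract (4x³)·D = −4x⁵ − 24x⁴ + 32x³. Remainder: x⁴ + 8x³ − 2x² − 43x + 45.
Step 3: lead(x⁴ + 8x³ − 2x² − 43x + 45) ÷ lead(D) = x⁴ ÷ −x² = −x². Subtract (−x²)·D = x⁴ + 6x³ − 8x². Remainder: 2x³ + 6x² − 43x + 45.
Step 4: lead(2x³ + 6x² − 43x + 45) ÷ lead(D) = 2x³ ÷ −x² = −2x. Subtract (−2x)·D = 2x³ + 12x² − 16x. Remainder: −6x² − 27x + 45.
Step 5: lead(−6x² − 27x + 45) ÷ lead(D) = −6x² ÷ −x² = 6. Subtract (6)·D = −6x² − 36x + 48. Remainder: 9x − 3.

R(x) = 9x − 3, so D(x) is not a factor of P(x). no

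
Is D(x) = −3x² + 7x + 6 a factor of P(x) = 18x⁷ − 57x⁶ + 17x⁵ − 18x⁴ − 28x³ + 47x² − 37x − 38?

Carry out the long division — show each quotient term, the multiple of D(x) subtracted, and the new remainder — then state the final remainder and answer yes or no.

R(x) = 4, so D(x) is not a factor of P(x). no

Step 1: lead(18x⁷ − 57x⁶ + 17x⁵ − 18x⁴ − 28x³ + 47x² − 37x − 38) ÷ lead(D) = 18x⁷ ÷ −3x² = −6x⁵. Subtract (−6x⁵)·D = 18x⁷ − 42x⁶ − 36x⁵. Remainder: −15x⁶ + 53x⁵ − 18x⁴ − 28x³ + 47x² − 37x − 38.
Step 2: lead(−15x⁶ + 53x⁵ − 18x⁴ − 28x³ + 47x² − 37x − 38) ÷ lead(D) = −15x⁶ ÷ −3x² = 5x⁴. Subtract (5x⁴)·D = −15x⁶ + 35x⁵ + 30x⁴. Remainder: 18x⁵ − 48x⁴ − 28x³ + 47x² − 37x − 38.
Step 3: lead(18x⁵ − 48x⁴ − 28x³ + 47x² − 37x − 38) ÷ lead(D) = 18x⁵ ÷ −3x² = −6x³. Subtract (−6x³)·D = 18x⁵ − 42x⁴ − 36x³. Remainder: −6x⁴ + 8x³ + 47x² − 37x − 38.
Step 4: lead(−6x⁴ + 8x³ + 47x² − 37x − 38) ÷ lead(D) = −6x⁴ ÷ −3x² = 2x². Subtract (2x²)·D = −6x⁴ + 14x³ + 12x². Remainder: −6x³ + 35x² − 37x − 38.
Step 5: lead(−6x³ + 35x² − 37x − 38) ÷ lead(D) = −6x³ ÷ −3x² = 2x. Subtract (2x)·D = −6x³ + 14x² + 12x. Remainder: 21x² − 49x − 38.
Step 6: lead(21x² − 49x − 38) ÷ lead(D) = 21x² ÷ −3x² = −7. Subtract (−7)·D = 21x² − 49x − 42. Remainder: 4.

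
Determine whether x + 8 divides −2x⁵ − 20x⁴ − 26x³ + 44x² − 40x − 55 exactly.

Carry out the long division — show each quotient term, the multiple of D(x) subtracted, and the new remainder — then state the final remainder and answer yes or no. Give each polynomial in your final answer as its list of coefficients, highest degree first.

Step 1: lead(−2x⁵ − 20x⁴ − 26x³ + 44x² − 40x − 55) ÷ lead(D) = −2x⁵ ÷ x = −2x⁴. Subtract (−2x⁴)·D = −2x⁵ − 16x⁴. Remainder: −4x⁴ − 26x³ + 44x² − 40x − 55.
Step 2: lead(−4x⁴ − 26x³ + 44x² − 40x − 55) ÷ lead(D) = −4x⁴ ÷ x = −4x³. Subtract (−4x³)·D = −4x⁴ − 32x³. Remainder: 6x³ + 44x² − 40x − 55.
Step 3: lead(6x³ + 44x² − 40x − 55) ÷ lead(D) = 6x³ ÷ x = 6x². Subtract (6x²)·D = 6x³ + 48x². Remainder: −4x² − 40x − 55.
Step 4: lead(−4x² − 40x − 55) ÷ lead(D) = −4x² ÷ x = −4x. Subtract (−4x)·D = −4x² − 32x. Remainder: −8x − 55.
Step 5: lead(−8x − 55) ÷ lead(D) = −8x ÷ x = −8. Subtract (−8)·D = −8x − 64. Remainder: 9.

R = [9], so D(x) is not a factor of P(x). no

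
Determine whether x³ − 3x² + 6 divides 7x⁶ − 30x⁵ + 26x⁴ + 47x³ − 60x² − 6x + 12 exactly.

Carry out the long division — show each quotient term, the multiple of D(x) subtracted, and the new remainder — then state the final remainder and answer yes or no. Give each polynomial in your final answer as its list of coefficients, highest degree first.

R = [0], so D(x) is a factor of P(x). yes

Step 1: lead(7x⁶ − 30x⁵ + 26x⁴ + 47x³ − 60x² − 6x + 12) ÷ lead(D) = 7x⁶ ÷ x³ = 7x³. Subtract (7x³)·D = 7x⁶ − 21x⁵ + 42x³. Remainder: −9x⁵ + 26x⁴ + 5x³ − 60x² − 6x + 12.
Step 2: lead(−9x⁵ + 26x⁴ + 5x³ − 60x² − 6x + 12) ÷ lead(D) = −9x⁵ ÷ x³ = −9x². Subtract (−9x²)·D = −9x⁵ + 27x⁴ − 54x². Remainder: −x⁴ + 5x³ − 6x² − 6x + 12.
Step 3: lead(−x⁴ + 5x³ − 6x² − 6x + 12) ÷ lead(D) = −x⁴ ÷ x³ = −x. Subtract (−x)·D = −x⁴ + 3x³ − 6x. Remainder: 2x³ − 6x² + 12.
Step 4: lead(2x³ − 6x² + 12) ÷ lead(D) = 2x³ ÷ x³ = 2. Subtract (2)·D = 2x³ − 6x² + 12. Remainder: 0.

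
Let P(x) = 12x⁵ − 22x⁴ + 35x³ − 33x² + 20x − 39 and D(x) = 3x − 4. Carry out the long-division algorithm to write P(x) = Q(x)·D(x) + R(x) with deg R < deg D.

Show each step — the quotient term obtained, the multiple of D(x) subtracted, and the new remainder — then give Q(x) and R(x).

Q(x) = 4x⁴ − 2x³ + 9x² + x + 8; R(x) = −7

Step 1: lead(12x⁵ − 22x⁴ + 35x³ − 33x² + 20x − 39) ÷ lead(D) = 12x⁵ ÷ 3x = 4x⁴. Subtract (4x⁴)·D = 12x⁵ − 16x⁴. Remainder: −6x⁴ + 35x³ − 33x² + 20x − 39.
Step 2: lead(−6x⁴ + 35x³ − 33x² + 20x − 39) ÷ lead(D) = −6x⁴ ÷ 3x = −2x³. Subtract (−2x³)·D = −6x⁴ + 8x³. Remainder: 27x³ − 33x² + 20x − 39.
Step 3: lead(27x³ − 33x² + 20x − 39) ÷ lead(D) = 27x³ ÷ 3x = 9x². Subtract (9x²)·D = 27x³ − 36x². Remainder: 3x² + 20x − 39.
Step 4: lead(3x² + 20x − 39) ÷ lead(D) = 3x² ÷ 3x = x. Subtract (x)·D = 3x² − 4x. Remainder: 24x − 39.
Step 5: lead(24x − 39) ÷ lead(D) = 24x ÷ 3x = 8. Subtract (8)·D = 24x − 32. Remainder: −7.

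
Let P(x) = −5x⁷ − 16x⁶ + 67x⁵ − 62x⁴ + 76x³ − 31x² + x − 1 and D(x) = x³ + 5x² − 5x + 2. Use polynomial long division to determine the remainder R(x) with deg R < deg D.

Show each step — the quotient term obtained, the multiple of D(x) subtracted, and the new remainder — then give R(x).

R(x) = −7

Step 1: lead(−5x⁷ − 16x⁶ + 67x⁵ − 62x⁴ + 76x³ − 31x² + x − 1) ÷ lead(D) = −5x⁷ ÷ x³ = −5x⁴. Subtract (−5x⁴)·D = −5x⁷ − 25x⁶ + 25x⁵ − 10x⁴. Remainder: 9x⁶ + 42x⁵ − 52x⁴ + 76x³ − 31x² + x − 1.
Step 2: lead(9x⁶ + 42x⁵ − 52x⁴ + 76x³ − 31x² + x − 1) ÷ lead(D) = 9x⁶ ÷ x³ = 9x³. Subtract (9x³)·D = 9x⁶ + 45x⁵ − 45x⁴ + 18x³. Remainder: −3x⁵ − 7x⁴ + 58x³ − 31x² + x − 1.
Step 3: lead(−3x⁵ − 7x⁴ + 58x³ − 31x² + x − 1) ÷ lead(D) = −3x⁵ ÷ x³ = −3x². Subtract (−3x²)·D = −3x⁵ − 15x⁴ + 15x³ − 6x². Remainder: 8x⁴ + 43x³ − 25x² + x − 1.
Step 4: lead(8x⁴ + 43x³ − 25x² + x − 1) ÷ lead(D) = 8x⁴ ÷ x³ = 8x. Subtract (8x)·D = 8x⁴ + 40x³ − 40x² + 16x. Remainder: 3x³ + 15x² − 15x − 1.
Step 5: lead(3x³ + 15x² − 15x − 1) ÷ lead(D) = 3x³ ÷ x³ = 3. Subtract (3)·D = 3x³ + 15x² − 15x + 6. Remainder: −7.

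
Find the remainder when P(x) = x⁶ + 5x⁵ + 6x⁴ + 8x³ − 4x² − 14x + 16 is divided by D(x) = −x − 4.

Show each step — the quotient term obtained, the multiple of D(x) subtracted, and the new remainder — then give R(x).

R(x) = 8

Step 1: lead(x⁶ + 5x⁵ + 6x⁴ + 8x³ − 4x² − 14x + 16) ÷ lead(D) = x⁶ ÷ −x = −x⁵. Subtract (−x⁵)·D = x⁶ + 4x⁵. Remainder: x⁵ + 6x⁴ + 8x³ − 4x² − 14x + 16.
Step 2: lead(x⁵ + 6x⁴ + 8x³ − 4x² − 14x + 16) ÷ lead(D) = x⁵ ÷ −x = −x⁴. Subtract (−x⁴)·D = x⁵ + 4x⁴. Remainder: 2x⁴ + 8x³ − 4x² − 14x + 16.
Step 3: lead(2x⁴ + 8x³ − 4x² − 14x + 16) ÷ lead(D) = 2x⁴ ÷ −x = −2x³. Subtract (−2x³)·D = 2x⁴ + 8x³. Remainder: −4x² − 14x + 16.
Step 4: lead(−4x² − 14x + 16) ÷ lead(D) = −4x² ÷ −x = 4x. Subtract (4x)·D = −4x² − 16x. Remainder: 2x + 16.
Step 5: lead(2x + 16) ÷ lead(D) = 2x ÷ −x = −2. Subtract (−2)·D = 2x + 8. Remainder: 8.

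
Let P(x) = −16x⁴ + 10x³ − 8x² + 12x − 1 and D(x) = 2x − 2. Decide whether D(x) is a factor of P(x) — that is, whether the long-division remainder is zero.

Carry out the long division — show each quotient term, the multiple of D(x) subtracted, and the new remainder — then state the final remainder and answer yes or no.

R(x) = −3, so D(x) is not a factor of P(x). no

Step 1: lead(−16x⁴ + 10x³ − 8x² + 12x − 1) ÷ lead(D) = −16x⁴ ÷ 2x = −8x³. Subtract (−8x³)·D = −16x⁴ + 16x³. Remainder: −6x³ − 8x² + 12x − 1.
Step 2: lead(−6x³ − 8x² + 12x − 1) ÷ lead(D) = −6x³ ÷ 2x = −3x². Subtract (−3x²)·D = −6x³ + 6x². Remainder: −14x² + 12x − 1.
Step 3: lead(−14x² + 12x − 1) ÷ lead(D) = −14x² ÷ 2x = −7x. Subtract (−7x)·D = −14x² + 14x. Remainder: −2x − 1.
Step 4: lead(−2x − 1) ÷ lead(D) = −2x ÷ 2x = −1. Subtract (−1)·D = −2x + 2. Remainder: −3.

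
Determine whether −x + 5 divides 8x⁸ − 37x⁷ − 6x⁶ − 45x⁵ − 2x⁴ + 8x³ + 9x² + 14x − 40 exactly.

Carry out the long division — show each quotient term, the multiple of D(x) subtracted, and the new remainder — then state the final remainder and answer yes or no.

Step 1: lead(8x⁸ − 37x⁷ − 6x⁶ − 45x⁵ − 2x⁴ + 8x³ + 9x² + 14x − 40) ÷ lead(D) = 8x⁸ ÷ −x = −8x⁷. Subtract (−8x⁷)·D = 8x⁸ − 40x⁷. Remainder: 3x⁷ − 6x⁶ − 45x⁵ − 2x⁴ + 8x³ + 9x² + 14x − 40.
Step 2: lead(3x⁷ − 6x⁶ − 45x⁵ − 2x⁴ + 8x³ + 9x² + 14x − 40) ÷ lead(D) = 3x⁷ ÷ −x = −3x⁶. Subtract (−3x⁶)·D = 3x⁷ − 15x⁶. Remainder: 9x⁶ − 45x⁵ − 2x⁴ + 8x³ + 9x² + 14x − 40.
Step 3: lead(9x⁶ − 45x⁵ − 2x⁴ + 8x³ + 9x² + 14x − 40) ÷ lead(D) = 9x⁶ ÷ −x = −9x⁵. Subtract (−9x⁵)·D = 9x⁶ − 45x⁵. Remainder: −2x⁴ + 8x³ + 9x² + 14x − 40.
Step 4: lead(−2x⁴ + 8x³ + 9x² + 14x − 40) ÷ lead(D) = −2x⁴ ÷ −x = 2x³. Subtract (2x³)·D = −2x⁴ + 10x³. Remainder: −2x³ + 9x² + 14x − 40.
Step 5: lead(−2x³ + 9x² + 14x − 40) ÷ lead(D) = −2x³ ÷ −x = 2x². Subtract (2x²)·D = −2x³ + 10x². Remainder: −x² + 14x − 40.
Step 6: lead(−x² + 14x − 40) ÷ lead(D) = −x² ÷ −x = x. Subtract (x)·D = −x² + 5x. Remainder: 9x − 40.
Step 7: lead(9x − 40) ÷ lead(D) = 9x ÷ −x = −9. Subtract (−9)·D = 9x − 45. Remainder: 5.

R(x) = 5, so D(x) is not a factor of P(x). no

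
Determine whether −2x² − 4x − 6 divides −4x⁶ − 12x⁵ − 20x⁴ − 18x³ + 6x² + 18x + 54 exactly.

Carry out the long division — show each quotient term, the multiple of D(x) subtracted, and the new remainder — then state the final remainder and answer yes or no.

R(x) = 0, so D(x) is a factor of P(x). yes

Step 1: lead(−4x⁶ − 12x⁵ − 20x⁴ − 18x³ + 6x² + 18x + 54) ÷ lead(D) = −4x⁶ ÷ −2x² = 2x⁴. Subtract (2x⁴)·D = −4x⁶ − 8x⁵ − 12x⁴. Remainder: −4x⁵ − 8x⁴ − 18x³ + 6x² + 18x + 54.
Step 2: lead(−4x⁵ − 8x⁴ − 18x³ + 6x² + 18x + 54) ÷ lead(D) = −4x⁵ ÷ −2x² = 2x³. Subtract (2x³)·D = −4x⁵ − 8x⁴ − 12x³. Remainder: −6x³ + 6x² + 18x + 54.
Step 3: lead(−6x³ + 6x² + 18x + 54) ÷ lead(D) = −6x³ ÷ −2x² = 3x. Subtract (3x)·D = −6x³ − 12x² − 18x. Remainder: 18x² + 36x + 54.
Step 4: lead(18x² + 36x + 54) ÷ lead(D) = 18x² ÷ −2x² = −9. Subtract (−9)·D = 18x² + 36x + 54. Remainder: 0.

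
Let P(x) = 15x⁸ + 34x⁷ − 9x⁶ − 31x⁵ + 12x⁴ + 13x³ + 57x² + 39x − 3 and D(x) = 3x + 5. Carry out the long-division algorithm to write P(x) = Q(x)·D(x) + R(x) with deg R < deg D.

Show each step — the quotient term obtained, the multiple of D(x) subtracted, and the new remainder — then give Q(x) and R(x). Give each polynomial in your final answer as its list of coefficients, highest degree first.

Q = [5, 3, -8, 3, -1, 6, 9, -2]; R = [7]

Step 1: lead(15x⁸ + 34x⁷ − 9x⁶ − 31x⁵ + 12x⁴ + 13x³ + 57x² + 39x − 3) ÷ lead(D) = 15x⁸ ÷ 3x = 5x⁷. Subtract (5x⁷)·D = 15x⁸ + 25x⁷. Remainder: 9x⁷ − 9x⁶ − 31x⁵ + 12x⁴ + 13x³ + 57x² + 39x − 3.
Step 2: lead(9x⁷ − 9x⁶ − 31x⁵ + 12x⁴ + 13x³ + 57x² + 39x − 3) ÷ lead(D) = 9x⁷ ÷ 3x = 3x⁶. Subtract (3x⁶)·D = 9x⁷ + 15x⁶. Remainder: −24x⁶ − 31x⁵ + 12x⁴ + 13x³ + 57x² + 39x − 3.
Step 3: lead(−24x⁶ − 31x⁵ + 12x⁴ + 13x³ + 57x² + 39x − 3) ÷ lead(D) = −24x⁶ ÷ 3x = −8x⁵. Subtract (−8x⁵)·D = −24x⁶ − 40x⁵. Remainder: 9x⁵ + 12x⁴ + 13x³ + 57x² + 39x − 3.
Step 4: lead(9x⁵ + 12x⁴ + 13x³ + 57x² + 39x − 3) ÷ lead(D) = 9x⁵ ÷ 3x = 3x⁴. Subtract (3x⁴)·D = 9x⁵ + 15x⁴. Remainder: −3x⁴ + 13x³ + 57x² + 39x − 3.
Step 5: lead(−3x⁴ + 13x³ + 57x² + 39x − 3) ÷ lead(D) = −3x⁴ ÷ 3x = −x³. Subtract (−x³)·D = −3x⁴ − 5x³. Remainder: 18x³ + 57x² + 39x − 3.
Step 6: lead(18x³ + 57x² + 39x − 3) ÷ lead(D) = 18x³ ÷ 3x = 6x². Subtract (6x²)·D = 18x³ + 30x². Remainder: 27x² + 39x − 3.
Step 7: lead(27x² + 39x − 3) ÷ lead(D) = 27x² ÷ 3x = 9x. Subtract (9x)·D = 27x² + 45x. Remainder: −6x − 3.
Step 8: lead(−6x − 3) ÷ lead(D) = −6x ÷ 3x = −2. Subtract (−2)·D = −6x − 10. Remainder: 7.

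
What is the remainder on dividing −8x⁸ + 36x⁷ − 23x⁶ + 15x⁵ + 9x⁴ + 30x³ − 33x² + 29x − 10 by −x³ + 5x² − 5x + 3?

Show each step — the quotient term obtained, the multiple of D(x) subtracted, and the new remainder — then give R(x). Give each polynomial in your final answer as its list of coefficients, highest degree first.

Step 1: lead(−8x⁸ + 36x⁷ − 23x⁶ + 15x⁵ + 9x⁴ + 30x³ − 33x² + 29x − 10) ÷ lead(D) = −8x⁸ ÷ −x³ = 8x⁵. Subtract (8x⁵)·D = −8x⁸ + 40x⁷ − 40x⁶ + 24x⁵. Remainder: −4x⁷ + 17x⁶ − 9x⁵ + 9x⁴ + 30x³ − 33x² + 29x − 10.
Step 2: lead(−4x⁷ + 17x⁶ − 9x⁵ + 9x⁴ + 30x³ − 33x² + 29x − 10) ÷ lead(D) = −4x⁷ ÷ −x³ = 4x⁴. Subtract (4x⁴)·D = −4x⁷ + 20x⁶ − 20x⁵ + 12x⁴. Remainder: −3x⁶ + 11x⁵ − 3x⁴ + 30x³ − 33x² + 29x − 10.
Step 3: lead(−3x⁶ + 11x⁵ − 3x⁴ + 30x³ − 33x² + 29x − 10) ÷ lead(D) = −3x⁶ ÷ −x³ = 3x³. Subtract (3x³)·D = −3x⁶ + 15x⁵ − 15x⁴ + 9x³. Remainder: −4x⁵ + 12x⁴ + 21x³ − 33x² + 29x − 10.
Step 4: lead(−4x⁵ + 12x⁴ + 21x³ − 33x² + 29x − 10) ÷ lead(D) = −4x⁵ ÷ −x³ = 4x². Subtract (4x²)·D = −4x⁵ + 20x⁴ − 20x³ + 12x². Remainder: −8x⁴ + 41x³ − 45x² + 29x − 10.
Step 5: lead(−8x⁴ + 41x³ − 45x² + 29x − 10) ÷ lead(D) = −8x⁴ ÷ −x³ = 8x. Subtract (8x)·D = −8x⁴ + 40x³ − 40x² + 24x. Remainder: x³ − 5x² + 5x − 10.
Step 6: lead(x³ − 5x² + 5x − 10) ÷ lead(D) = x³ ÷ −x³ = −1. Subtract (−1)·D = x³ − 5x² + 5x − 3. Remainder: −7.

R = [-7]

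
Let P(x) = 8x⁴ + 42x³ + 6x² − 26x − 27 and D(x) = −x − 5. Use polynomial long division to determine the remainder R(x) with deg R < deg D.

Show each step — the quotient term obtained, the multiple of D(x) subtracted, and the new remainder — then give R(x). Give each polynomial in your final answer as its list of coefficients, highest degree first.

Step 1: lead(8x⁴ + 42x³ + 6x² − 26x − 27) ÷ lead(D) = 8x⁴ ÷ −x = −8x³. Subtract (−8x³)·D = 8x⁴ + 40x³. Remainder: 2x³ + 6x² − 26x − 27.
Step 2: lead(2x³ + 6x² − 26x − 27) ÷ lead(D) = 2x³ ÷ −x = −2x². Subtract (−2x²)·D = 2x³ + 10x². Remainder: −4x² − 26x − 27.
Step 3: lead(−4x² − 26x − 27) ÷ lead(D) = −4x² ÷ −x = 4x. Subtract (4x)·D = −4x² − 20x. Remainder: −6x − 27.
Step 4: lead(−6x − 27) ÷ lead(D) = −6x ÷ −x = 6. Subtract (6)·D = −6x − 30. Remainder: 3.

R = [3]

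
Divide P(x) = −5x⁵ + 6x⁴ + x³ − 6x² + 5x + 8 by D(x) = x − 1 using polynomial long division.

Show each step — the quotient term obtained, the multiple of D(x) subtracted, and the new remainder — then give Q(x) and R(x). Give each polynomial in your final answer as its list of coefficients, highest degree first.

Step 1: lead(−5x⁵ + 6x⁴ + x³ − 6x² + 5x + 8) ÷ lead(D) = −5x⁵ ÷ x = −5x⁴. Subtract (−5x⁴)·D = −5x⁵ + 5x⁴. Remainder: x⁴ + x³ − 6x² + 5x + 8.
Step 2: lead(x⁴ + x³ − 6x² + 5x + 8) ÷ lead(D) = x⁴ ÷ x = x³. Subtract (x³)·D = x⁴ − x³. Remainder: 2x³ − 6x² + 5x + 8.
Step 3: lead(2x³ − 6x² + 5x + 8) ÷ lead(D) = 2x³ ÷ x = 2x². Subtract (2x²)·D = 2x³ − 2x². Remainder: −4x² + 5x + 8.
Step 4: lead(−4x² + 5x + 8) ÷ lead(D) = −4x² ÷ x = −4x. Subtract (−4x)·D = −4x² + 4x. Remainder: x + 8.
Step 5: lead(x + 8) ÷ lead(D) = x ÷ x = 1. Subtract (1)·D = x − 1. Remainder: 9.

Q = [-5, 1, 2, -4, 1]; R = [9]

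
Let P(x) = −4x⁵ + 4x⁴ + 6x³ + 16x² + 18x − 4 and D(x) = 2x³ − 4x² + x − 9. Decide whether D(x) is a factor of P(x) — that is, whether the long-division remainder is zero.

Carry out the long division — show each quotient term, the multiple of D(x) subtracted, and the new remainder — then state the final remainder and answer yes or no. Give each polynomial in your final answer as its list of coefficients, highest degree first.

Step 1: lead(−4x⁵ + 4x⁴ + 6x³ + 16x² + 18x − 4) ÷ lead(D) = −4x⁵ ÷ 2x³ = −2x². Subtract (−2x²)·D = −4x⁵ + 8x⁴ − 2x³ + 18x². Remainder: −4x⁴ + 8x³ − 2x² + 18x − 4.
Step 2: lead(−4x⁴ + 8x³ − 2x² + 18x − 4) ÷ lead(D) = −4x⁴ ÷ 2x³ = −2x. Subtract (−2x)·D = −4x⁴ + 8x³ − 2x² + 18x. Remainder: −4.

R = [-4], so D(x) is not a factor of P(x). no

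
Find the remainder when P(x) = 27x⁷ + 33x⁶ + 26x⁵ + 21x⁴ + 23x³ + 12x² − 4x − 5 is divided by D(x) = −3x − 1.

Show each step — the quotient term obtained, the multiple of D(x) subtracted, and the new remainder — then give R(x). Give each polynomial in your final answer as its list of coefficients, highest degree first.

Step 1: lead(27x⁷ + 33x⁶ + 26x⁵ + 21x⁴ + 23x³ + 12x² − 4x − 5) ÷ lead(D) = 27x⁷ ÷ −3x = −9x⁶. Subtract (−9x⁶)·D = 27x⁷ + 9x⁶. Remainder: 24x⁶ + 26x⁵ + 21x⁴ + 23x³ + 12x² − 4x − 5.
Step 2: lead(24x⁶ + 26x⁵ + 21x⁴ + 23x³ + 12x² − 4x − 5) ÷ lead(D) = 24x⁶ ÷ −3x = −8x⁵. Subtract (−8x⁵)·D = 24x⁶ + 8x⁵. Remainder: 18x⁵ + 21x⁴ + 23x³ + 12x² − 4x − 5.
Step 3: lead(18x⁵ + 21x⁴ + 23x³ + 12x² − 4x − 5) ÷ lead(D) = 18x⁵ ÷ −3x = −6x⁴. Subtract (−6x⁴)·D = 18x⁵ + 6x⁴. Remainder: 15x⁴ + 23x³ + 12x² − 4x − 5.
Step 4: lead(15x⁴ + 23x³ + 12x² − 4x − 5) ÷ lead(D) = 15x⁴ ÷ −3x = −5x³. Subtract (−5x³)·D = 15x⁴ + 5x³. Remainder: 18x³ + 12x² − 4x − 5.
Step 5: lead(18x³ + 12x² − 4x − 5) ÷ lead(D) = 18x³ ÷ −3x = −6x². Subtract (−6x²)·D = 18x³ + 6x². Remainder: 6x² − 4x − 5.
Step 6: lead(6x² − 4x − 5) ÷ lead(D) = 6x² ÷ −3x = −2x. Subtract (−2x)·D = 6x² + 2x. Remainder: −6x − 5.
Step 7: lead(−6x − 5) ÷ lead(D) = −6x ÷ −3x = 2. Subtract (2)·D = −6x − 2. Remainder: −3.

R = [-3]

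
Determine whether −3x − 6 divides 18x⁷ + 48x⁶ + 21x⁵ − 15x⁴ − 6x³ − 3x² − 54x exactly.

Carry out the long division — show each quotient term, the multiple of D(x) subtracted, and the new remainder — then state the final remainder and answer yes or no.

Step 1: lead(18x⁷ + 48x⁶ + 21x⁵ − 15x⁴ − 6x³ − 3x² − 54x) ÷ lead(D) = 18x⁷ ÷ −3x = −6x⁶. Subtract (−6x⁶)·D = 18x⁷ + 36x⁶. Remainder: 12x⁶ + 21x⁵ − 15x⁴ − 6x³ − 3x² − 54x.
Step 2: lead(12x⁶ + 21x⁵ − 15x⁴ − 6x³ − 3x² − 54x) ÷ lead(D) = 12x⁶ ÷ −3x = −4x⁵. Subtract (−4x⁵)·D = 12x⁶ + 24x⁵. Remainder: −3x⁵ − 15x⁴ − 6x³ − 3x² − 54x.
Step 3: lead(−3x⁵ − 15x⁴ − 6x³ − 3x² − 54x) ÷ lead(D) = −3x⁵ ÷ −3x = x⁴. Subtract (x⁴)·D = −3x⁵ − 6x⁴. Remainder: −9x⁴ − 6x³ − 3x² − 54x.
Step 4: lead(−9x⁴ − 6x³ − 3x² − 54x) ÷ lead(D) = −9x⁴ ÷ −3x = 3x³. Subtract (3x³)·D = −9x⁴ − 18x³. Remainder: 12x³ − 3x² − 54x.
Step 5: lead(12x³ − 3x² − 54x) ÷ lead(D) = 12x³ ÷ −3x = −4x². Subtract (−4x²)·D = 12x³ + 24x². Remainder: −27x² − 54x.
Step 6: lead(−27x² − 54x) ÷ lead(D) = −27x² ÷ −3x = 9x. Subtract (9x)·D = −27x² − 54x. Remainder: 0.

R(x) = 0, so D(x) is a factor of P(x). yes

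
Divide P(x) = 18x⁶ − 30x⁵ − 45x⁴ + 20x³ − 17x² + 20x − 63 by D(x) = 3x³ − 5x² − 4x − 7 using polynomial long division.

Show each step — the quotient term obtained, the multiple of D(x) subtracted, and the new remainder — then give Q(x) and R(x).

Step 1: lead(18x⁶ − 30x⁵ − 45x⁴ + 20x³ − 17x² + 20x − 63) ÷ lead(D) = 18x⁶ ÷ 3x³ = 6x³. Subtract (6x³)·D = 18x⁶ − 30x⁵ − 24x⁴ − 42x³. Remainder: −21x⁴ + 62x³ − 17x² + 20x − 63.
Step 2: lead(−21x⁴ + 62x³ − 17x² + 20x − 63) ÷ lead(D) = −21x⁴ ÷ 3x³ = −7x. Subtract (−7x)·D = −21x⁴ + 35x³ + 28x² + 49x. Remainder: 27x³ − 45x² − 29x − 63.
Step 3: lead(27x³ − 45x² − 29x − 63) ÷ lead(D) = 27x³ ÷ 3x³ = 9. Subtract (9)·D = 27x³ − 45x² − 36x − 63. Remainder: 7x.

Q(x) = 6x³ − 7x + 9; R(x) = 7x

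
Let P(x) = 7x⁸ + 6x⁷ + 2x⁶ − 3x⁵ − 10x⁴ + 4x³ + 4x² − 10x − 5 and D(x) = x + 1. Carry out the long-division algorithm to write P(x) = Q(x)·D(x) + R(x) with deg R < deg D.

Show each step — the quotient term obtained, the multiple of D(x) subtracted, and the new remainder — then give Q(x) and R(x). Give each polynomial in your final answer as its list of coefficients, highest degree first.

Q = [7, -1, 3, -6, -4, 8, -4, -6]; R = [1]

Step 1: lead(7x⁸ + 6x⁷ + 2x⁶ − 3x⁵ − 10x⁴ + 4x³ + 4x² − 10x − 5) ÷ lead(D) = 7x⁸ ÷ x = 7x⁷. Subtract (7x⁷)·D = 7x⁸ + 7x⁷. Remainder: −x⁷ + 2x⁶ − 3x⁵ − 10x⁴ + 4x³ + 4x² − 10x − 5.
Step 2: lead(−x⁷ + 2x⁶ − 3x⁵ − 10x⁴ + 4x³ + 4x² − 10x − 5) ÷ lead(D) = −x⁷ ÷ x = −x⁶. Subtract (−x⁶)·D = −x⁷ − x⁶. Remainder: 3x⁶ − 3x⁵ − 10x⁴ + 4x³ + 4x² − 10x − 5.
Step 3: lead(3x⁶ − 3x⁵ − 10x⁴ + 4x³ + 4x² − 10x − 5) ÷ lead(D) = 3x⁶ ÷ x = 3x⁵. Subtract (3x⁵)·D = 3x⁶ + 3x⁵. Remainder: −6x⁵ − 10x⁴ + 4x³ + 4x² − 10x − 5.
Step 4: lead(−6x⁵ − 10x⁴ + 4x³ + 4x² − 10x − 5) ÷ lead(D) = −6x⁵ ÷ x = −6x⁴. Subtract (−6x⁴)·D = −6x⁵ − 6x⁴. Remainder: −4x⁴ + 4x³ + 4x² − 10x − 5.
Step 5: lead(−4x⁴ + 4x³ + 4x² − 10x − 5) ÷ lead(D) = −4x⁴ ÷ x = −4x³. Subtract (−4x³)·D = −4x⁴ − 4x³. Remainder: 8x³ + 4x² − 10x − 5.
Step 6: lead(8x³ + 4x² − 10x − 5) ÷ lead(D) = 8x³ ÷ x = 8x². Subtract (8x²)·D = 8x³ + 8x². Remainder: −4x² − 10x − 5.
Step 7: lead(−4x² − 10x − 5) ÷ lead(D) = −4x² ÷ x = −4x. Subtract (−4x)·D = −4x² − 4x. Remainder: −6x − 5.
Step 8: lead(−6x − 5) ÷ lead(D) = −6x ÷ x = −6. Subtract (−6)·D = −6x − 6. Remainder: 1.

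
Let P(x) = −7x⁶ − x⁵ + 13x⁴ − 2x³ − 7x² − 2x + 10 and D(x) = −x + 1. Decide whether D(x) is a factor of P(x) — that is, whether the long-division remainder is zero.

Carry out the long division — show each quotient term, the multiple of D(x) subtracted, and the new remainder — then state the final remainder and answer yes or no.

Step 1: lead(−7x⁶ − x⁵ + 13x⁴ − 2x³ − 7x² − 2x + 10) ÷ lead(D) = −7x⁶ ÷ −x = 7x⁵. Subtract (7x⁵)·D = −7x⁶ + 7x⁵. Remainder: −8x⁵ + 13x⁴ − 2x³ − 7x² − 2x + 10.
Step 2: lead(−8x⁵ + 13x⁴ − 2x³ − 7x² − 2x + 10) ÷ lead(D) = −8x⁵ ÷ −x = 8x⁴. Subtract (8x⁴)·D = −8x⁵ + 8x⁴. Remainder: 5x⁴ − 2x³ − 7x² − 2x + 10.
Step 3: lead(5x⁴ − 2x³ − 7x² − 2x + 10) ÷ lead(D) = 5x⁴ ÷ −x = −5x³. Subtract (−5x³)·D = 5x⁴ − 5x³. Remainder: 3x³ − 7x² − 2x + 10.
Step 4: lead(3x³ − 7x² − 2x + 10) ÷ lead(D) = 3x³ ÷ −x = −3x². Subtract (−3x²)·D = 3x³ − 3x². Remainder: −4x² − 2x + 10.
Step 5: lead(−4x² − 2x + 10) ÷ lead(D) = −4x² ÷ −x = 4x. Subtract (4x)·D = −4x² + 4x. Remainder: −6x + 10.
Step 6: lead(−6x + 10) ÷ lead(D) = −6x ÷ −x = 6. Subtract (6)·D = −6x + 6. Remainder: 4.

R(x) = 4, so D(x) is not a factor of P(x). no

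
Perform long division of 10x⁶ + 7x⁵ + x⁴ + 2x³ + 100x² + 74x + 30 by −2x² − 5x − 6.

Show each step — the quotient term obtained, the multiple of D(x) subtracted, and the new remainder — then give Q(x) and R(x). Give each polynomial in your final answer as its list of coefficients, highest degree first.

Step 1: lead(10x⁶ + 7x⁵ + x⁴ + 2x³ + 100x² + 74x + 30) ÷ lead(D) = 10x⁶ ÷ −2x² = −5x⁴. Subtract (−5x⁴)·D = 10x⁶ + 25x⁵ + 30x⁴. Remainder: −18x⁵ − 29x⁴ + 2x³ + 100x² + 74x + 30.
Step 2: lead(−18x⁵ − 29x⁴ + 2x³ + 100x² + 74x + 30) ÷ lead(D) = −18x⁵ ÷ −2x² = 9x³. Subtract (9x³)·D = −18x⁵ − 45x⁴ − 54x³. Remainder: 16x⁴ + 56x³ + 100x² + 74x + 30.
Step 3: lead(16x⁴ + 56x³ + 100x² + 74x + 30) ÷ lead(D) = 16x⁴ ÷ −2x² = −8x². Subtract (−8x²)·D = 16x⁴ + 40x³ + 48x². Remainder: 16x³ + 52x² + 74x + 30.
Step 4: lead(16x³ + 52x² + 74x + 30) ÷ lead(D) = 16x³ ÷ −2x² = −8x. Subtract (−8x)·D = 16x³ + 40x² + 48x. Remainder: 12x² + 26x + 30.
Step 5: lead(12x² + 26x + 30) ÷ lead(D) = 12x² ÷ −2x² = −6. Subtract (−6)·D = 12x² + 30x + 36. Remainder: −4x − 6.

Q = [-5, 9, -8, -8, -6]; R = [-4, -6]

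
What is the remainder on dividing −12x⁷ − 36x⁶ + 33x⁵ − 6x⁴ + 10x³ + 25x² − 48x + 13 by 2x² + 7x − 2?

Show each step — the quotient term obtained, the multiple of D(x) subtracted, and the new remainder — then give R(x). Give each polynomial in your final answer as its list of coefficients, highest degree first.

R = [-3, 3]

Step 1: lead(−12x⁷ − 36x⁶ + 33x⁵ − 6x⁴ + 10x³ + 25x² − 48x + 13) ÷ lead(D) = −12x⁷ ÷ 2x² = −6x⁵. Subtract (−6x⁵)·D = −12x⁷ − 42x⁶ + 12x⁵. Remainder: 6x⁶ + 21x⁵ − 6x⁴ + 10x³ + 25x² − 48x + 13.
Step 2: lead(6x⁶ + 21x⁵ − 6x⁴ + 10x³ + 25x² − 48x + 13) ÷ lead(D) = 6x⁶ ÷ 2x² = 3x⁴. Subtract (3x⁴)·D = 6x⁶ + 21x⁵ − 6x⁴. Remainder: 10x³ + 25x² − 48x + 13.
Step 3: lead(10x³ + 25x² − 48x + 13) ÷ lead(D) = 10x³ ÷ 2x² = 5x. Subtract (5x)·D = 10x³ + 35x² − 10x. Remainder: −10x² − 38x + 13.
Step 4: lead(−10x² − 38x + 13) ÷ lead(D) = −10x² ÷ 2x² = −5. Subtract (−5)·D = −10x² − 35x + 10. Remainder: −3x + 3.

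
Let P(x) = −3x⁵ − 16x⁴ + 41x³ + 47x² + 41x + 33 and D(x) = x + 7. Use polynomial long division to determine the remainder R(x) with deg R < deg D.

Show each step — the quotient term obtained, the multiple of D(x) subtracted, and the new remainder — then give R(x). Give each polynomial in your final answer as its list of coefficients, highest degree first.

R = [-9]

Step 1: lead(−3x⁵ − 16x⁴ + 41x³ + 47x² + 41x + 33) ÷ lead(D) = −3x⁵ ÷ x = −3x⁴. Subtract (−3x⁴)·D = −3x⁵ − 21x⁴. Remainder: 5x⁴ + 41x³ + 47x² + 41x + 33.
Step 2: lead(5x⁴ + 41x³ + 47x² + 41x + 33) ÷ lead(D) = 5x⁴ ÷ x = 5x³. Subtract (5x³)·D = 5x⁴ + 35x³. Remainder: 6x³ + 47x² + 41x + 33.
Step 3: lead(6x³ + 47x² + 41x + 33) ÷ lead(D) = 6x³ ÷ x = 6x². Subtract (6x²)·D = 6x³ + 42x². Remainder: 5x² + 41x + 33.
Step 4: lead(5x² + 41x + 33) ÷ lead(D) = 5x² ÷ x = 5x. Subtract (5x)·D = 5x² + 35x. Remainder: 6x + 33.
Step 5: lead(6x + 33) ÷ lead(D) = 6x ÷ x = 6. Subtract (6)·D = 6x + 42. Remainder: −9.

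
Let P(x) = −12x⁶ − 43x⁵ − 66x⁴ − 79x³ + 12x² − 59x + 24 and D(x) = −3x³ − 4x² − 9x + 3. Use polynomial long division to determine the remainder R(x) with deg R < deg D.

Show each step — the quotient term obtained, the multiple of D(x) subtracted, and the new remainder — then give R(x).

Step 1: lead(−12x⁶ − 43x⁵ − 66x⁴ − 79x³ + 12x² − 59x + 24) ÷ lead(D) = −12x⁶ ÷ −3x³ = 4x³. Subtract (4x³)·D = −12x⁶ − 16x⁵ − 36x⁴ + 12x³. Remainder: −27x⁵ − 30x⁴ − 91x³ + 12x² − 59x + 24.
Step 2: lead(−27x⁵ − 30x⁴ − 91x³ + 12x² − 59x + 24) ÷ lead(D) = −27x⁵ ÷ −3x³ = 9x². Subtract (9x²)·D = −27x⁵ − 36x⁴ − 81x³ + 27x². Remainder: 6x⁴ − 10x³ − 15x² − 59x + 24.
Step 3: lead(6x⁴ − 10x³ − 15x² − 59x + 24) ÷ lead(D) = 6x⁴ ÷ −3x³ = −2x. Subtract (−2x)·D = 6x⁴ + 8x³ + 18x² − 6x. Remainder: −18x³ − 33x² − 53x + 24.
Step 4: lead(−18x³ − 33x² − 53x + 24) ÷ lead(D) = −18x³ ÷ −3x³ = 6. Subtract (6)·D = −18x³ − 24x² − 54x + 18. Remainder: −9x² + x + 6.

R(x) = −9x² + x + 6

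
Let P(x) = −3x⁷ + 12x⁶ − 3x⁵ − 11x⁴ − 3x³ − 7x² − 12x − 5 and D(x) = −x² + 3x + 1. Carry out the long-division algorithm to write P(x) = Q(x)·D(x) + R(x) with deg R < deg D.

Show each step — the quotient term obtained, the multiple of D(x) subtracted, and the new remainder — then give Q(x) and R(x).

Q(x) = 3x⁵ − 3x⁴ − 3x³ − x² − 3x − 3; R(x) = −2

Step 1: lead(−3x⁷ + 12x⁶ − 3x⁵ − 11x⁴ − 3x³ − 7x² − 12x − 5) ÷ lead(D) = −3x⁷ ÷ −x² = 3x⁵. Subtract (3x⁵)·D = −3x⁷ + 9x⁶ + 3x⁵. Remainder: 3x⁶ − 6x⁵ − 11x⁴ − 3x³ − 7x² − 12x − 5.
Step 2: lead(3x⁶ − 6x⁵ − 11x⁴ − 3x³ − 7x² − 12x − 5) ÷ lead(D) = 3x⁶ ÷ −x² = −3x⁴. Subtract (−3x⁴)·D = 3x⁶ − 9x⁵ − 3x⁴. Remainder: 3x⁵ − 8x⁴ − 3x³ − 7x² − 12x − 5.
Step 3: lead(3x⁵ − 8x⁴ − 3x³ − 7x² − 12x − 5) ÷ lead(D) = 3x⁵ ÷ −x² = −3x³. Subtract (−3x³)·D = 3x⁵ − 9x⁴ − 3x³. Remainder: x⁴ − 7x² − 12x − 5.
Step 4: lead(x⁴ − 7x² − 12x − 5) ÷ lead(D) = x⁴ ÷ −x² = −x². Subtract (−x²)·D = x⁴ − 3x³ − x². Remainder: 3x³ − 6x² − 12x − 5.
Step 5: lead(3x³ − 6x² − 12x − 5) ÷ lead(D) = 3x³ ÷ −x² = −3x. Subtract (−3x)·D = 3x³ − 9x² − 3x. Remainder: 3x² − 9x − 5.
Step 6: lead(3x² − 9x − 5) ÷ lead(D) = 3x² ÷ −x² = −3. Subtract (−3)·D = 3x² − 9x − 3. Remainder: −2.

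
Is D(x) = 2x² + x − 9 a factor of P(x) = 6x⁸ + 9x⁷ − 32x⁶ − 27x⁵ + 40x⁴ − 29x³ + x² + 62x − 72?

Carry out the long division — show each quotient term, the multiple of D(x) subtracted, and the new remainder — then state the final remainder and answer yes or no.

Step 1: lead(6x⁸ + 9x⁷ − 32x⁶ − 27x⁵ + 40x⁴ − 29x³ + x² + 62x − 72) ÷ lead(D) = 6x⁸ ÷ 2x² = 3x⁶. Subtract (3x⁶)·D = 6x⁸ + 3x⁷ − 27x⁶. Remainder: 6x⁷ − 5x⁶ − 27x⁵ + 40x⁴ − 29x³ + x² + 62x − 72.
Step 2: lead(6x⁷ − 5x⁶ − 27x⁵ + 40x⁴ − 29x³ + x² + 62x − 72) ÷ lead(D) = 6x⁷ ÷ 2x² = 3x⁵. Subtract (3x⁵)·D = 6x⁷ + 3x⁶ − 27x⁵. Remainder: −8x⁶ + 40x⁴ − 29x³ + x² + 62x − 72.
Step 3: lead(−8x⁶ + 40x⁴ − 29x³ + x² + 62x − 72) ÷ lead(D) = −8x⁶ ÷ 2x² = −4x⁴. Subtract (−4x⁴)·D = −8x⁶ − 4x⁵ + 36x⁴. Remainder: 4x⁵ + 4x⁴ − 29x³ + x² + 62x − 72.
Step 4: lead(4x⁵ + 4x⁴ − 29x³ + x² + 62x − 72) ÷ lead(D) = 4x⁵ ÷ 2x² = 2x³. Subtract (2x³)·D = 4x⁵ + 2x⁴ − 18x³. Remainder: 2x⁴ − 11x³ + x² + 62x − 72.
Step 5: lead(2x⁴ − 11x³ + x² + 62x − 72) ÷ lead(D) = 2x⁴ ÷ 2x² = x². Subtract (x²)·D = 2x⁴ + x³ − 9x². Remainder: −12x³ + 10x² + 62x − 72.
Step 6: lead(−12x³ + 10x² + 62x − 72) ÷ lead(D) = −12x³ ÷ 2x² = −6x. Subtract (−6x)·D = −12x³ − 6x² + 54x. Remainder: 16x² + 8x − 72.
Step 7: lead(16x² + 8x − 72) ÷ lead(D) = 16x² ÷ 2x² = 8. Subtract (8)·D = 16x² + 8x − 72. Remainder: 0.

R(x) = 0, so D(x) is a factor of P(x). yes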